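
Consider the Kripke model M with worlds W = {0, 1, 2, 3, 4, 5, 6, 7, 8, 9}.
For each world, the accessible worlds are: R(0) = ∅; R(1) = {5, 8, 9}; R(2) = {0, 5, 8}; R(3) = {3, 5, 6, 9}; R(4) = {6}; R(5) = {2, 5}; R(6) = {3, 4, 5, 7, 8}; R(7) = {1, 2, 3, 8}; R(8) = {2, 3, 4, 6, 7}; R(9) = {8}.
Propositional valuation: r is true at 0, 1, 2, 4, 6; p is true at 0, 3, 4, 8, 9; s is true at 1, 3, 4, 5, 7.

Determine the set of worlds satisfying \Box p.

Let φ = \Box p. Evaluate φ at each world:
  0 (successors ∅): φ is true.
  1 (successors {5, 8, 9}): φ is false.
  2 (successors {0, 5, 8}): φ is false.
  3 (successors {3, 5, 6, 9}): φ is false.
  4 (successors {6}): φ is false.
  5 (successors {2, 5}): φ is false.
  6 (successors {3, 4, 5, 7, 8}): φ is false.
  7 (successors {1, 2, 3, 8}): φ is false.
  8 (successors {2, 3, 4, 6, 7}): φ is false.
  9 (successors {8}): φ is true.
For instance, at 1:
  At 1: \Box p requires p at every successor {5, 8, 9}.
    p fails at 5, so \Box p is false at 1.
Satisfying worlds: {0, 9}

0, 9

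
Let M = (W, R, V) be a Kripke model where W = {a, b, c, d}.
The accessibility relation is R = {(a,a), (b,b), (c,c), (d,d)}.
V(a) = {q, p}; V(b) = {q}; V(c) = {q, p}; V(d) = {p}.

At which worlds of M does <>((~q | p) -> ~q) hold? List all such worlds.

Recall that <>ψ holds at a world iff ψ holds at some accessible world.
Let φ = <>((~q | p) -> ~q). Evaluate φ at each world:
  a (successors {a}): φ is false.
  b (successors {b}): φ is true.
  c (successors {c}): φ is false.
  d (successors {d}): φ is true.
For instance, at b:
  At b: <>((~q | p) -> ~q) requires (~q | p) -> ~q at some successor in {b}.
    (~q | p) -> ~q holds at b, so <>((~q | p) -> ~q) is true at b.
Satisfying worlds: {b, d}

b, d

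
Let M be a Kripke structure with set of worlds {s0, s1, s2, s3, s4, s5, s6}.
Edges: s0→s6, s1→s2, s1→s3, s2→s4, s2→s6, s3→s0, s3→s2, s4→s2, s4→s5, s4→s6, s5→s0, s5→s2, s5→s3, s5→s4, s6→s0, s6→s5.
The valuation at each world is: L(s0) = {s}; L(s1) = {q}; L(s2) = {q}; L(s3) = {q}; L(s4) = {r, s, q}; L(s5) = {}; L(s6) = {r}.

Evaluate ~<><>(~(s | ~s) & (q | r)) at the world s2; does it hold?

At s2: <><>(~(s | ~s) & (q | r)) is false, so ~<><>(~(s | ~s) & (q | r)) is true.
  At s2: <><>(~(s | ~s) & (q | r)) requires <>(~(s | ~s) & (q | r)) at some successor in {s4, s6}.
    At s4: <>(~(s | ~s) & (q | r)) is false.
    At s6: <>(~(s | ~s) & (q | r)) is false.
  So <><>(~(s | ~s) & (q | r)) is false at s2.

Yes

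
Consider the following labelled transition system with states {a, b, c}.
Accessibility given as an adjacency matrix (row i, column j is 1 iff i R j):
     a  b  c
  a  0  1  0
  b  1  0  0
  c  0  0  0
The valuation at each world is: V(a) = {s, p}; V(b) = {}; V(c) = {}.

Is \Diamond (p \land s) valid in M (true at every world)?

Recall that \Diamond ψ holds at a world iff ψ holds at some accessible world.
Let φ = \Diamond (p \land s). Evaluate φ at each world:
  a (successors {b}): φ is false.
  b (successors {a}): φ is true.
  c (successors ∅): φ is false.
Detail at a (counterexample):
  At a: \Diamond (p \land s) requires p \land s at some successor in {b}.
    At b: p \land s is false.
  So \Diamond (p \land s) is false at a.

No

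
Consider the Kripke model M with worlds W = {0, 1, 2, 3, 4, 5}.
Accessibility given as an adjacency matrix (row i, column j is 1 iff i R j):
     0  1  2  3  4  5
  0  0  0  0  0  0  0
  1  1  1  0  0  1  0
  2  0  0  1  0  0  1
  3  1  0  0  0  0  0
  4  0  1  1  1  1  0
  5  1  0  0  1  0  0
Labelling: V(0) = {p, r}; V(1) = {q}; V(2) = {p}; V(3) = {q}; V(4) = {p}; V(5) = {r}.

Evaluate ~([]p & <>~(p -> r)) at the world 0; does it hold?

Yes

At 0: []p & <>~(p -> r) is false, so ~([]p & <>~(p -> r)) is true.
  At 0: []p is true, <>~(p -> r) is false, so []p & <>~(p -> r) is false.
    At 0: no accessible worlds, so []p holds vacuously.
    At 0: no accessible worlds, so <>~(p -> r) is false.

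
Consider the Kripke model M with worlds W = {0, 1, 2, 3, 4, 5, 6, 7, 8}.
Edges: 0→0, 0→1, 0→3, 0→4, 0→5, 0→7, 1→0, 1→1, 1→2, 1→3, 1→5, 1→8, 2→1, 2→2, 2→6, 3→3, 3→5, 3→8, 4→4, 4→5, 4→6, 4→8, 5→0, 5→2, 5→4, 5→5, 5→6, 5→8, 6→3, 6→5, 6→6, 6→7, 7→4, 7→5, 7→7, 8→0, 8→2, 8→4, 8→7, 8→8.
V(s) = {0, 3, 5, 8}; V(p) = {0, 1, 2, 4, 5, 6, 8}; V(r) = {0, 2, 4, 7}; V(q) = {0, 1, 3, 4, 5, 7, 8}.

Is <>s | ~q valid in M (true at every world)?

Yes

Let φ = <>s | ~q. Evaluate φ at each world:
  0 (successors {0, 1, 3, 4, 5, 7}): φ is true.
  1 (successors {0, 1, 2, 3, 5, 8}): φ is true.
  2 (successors {1, 2, 6}): φ is true.
  3 (successors {3, 5, 8}): φ is true.
  4 (successors {4, 5, 6, 8}): φ is true.
  5 (successors {0, 2, 4, 5, 6, 8}): φ is true.
  6 (successors {3, 5, 6, 7}): φ is true.
  7 (successors {4, 5, 7}): φ is true.
  8 (successors {0, 2, 4, 7, 8}): φ is true.
For instance, at 2:
  At 2: <>s is false, ~q is true, so <>s | ~q is true.
    At 2: <>s requires s at some successor in {1, 2, 6}.
      At 1: s is false.
      At 2: s is false.
      At 6: s is false.
    So <>s is false at 2.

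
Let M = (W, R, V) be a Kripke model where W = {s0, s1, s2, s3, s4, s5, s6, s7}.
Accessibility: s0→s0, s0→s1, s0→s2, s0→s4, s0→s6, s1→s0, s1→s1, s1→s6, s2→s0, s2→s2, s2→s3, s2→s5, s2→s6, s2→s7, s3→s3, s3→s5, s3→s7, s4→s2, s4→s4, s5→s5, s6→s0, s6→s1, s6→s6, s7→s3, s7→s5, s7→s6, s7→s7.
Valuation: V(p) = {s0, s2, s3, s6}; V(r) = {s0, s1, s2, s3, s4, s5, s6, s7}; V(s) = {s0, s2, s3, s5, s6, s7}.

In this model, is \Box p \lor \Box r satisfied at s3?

At s3: \Box p is false, \Box r is true, so \Box p \lor \Box r is true.
  At s3: \Box p requires p at every successor {s3, s5, s7}.
    p fails at s5, so \Box p is false at s3.
  At s3: \Box r requires r at every successor {s3, s5, s7}.
    At s3: r is true.
    At s5: r is true.
    At s7: r is true.
  So \Box r is true at s3.

Yes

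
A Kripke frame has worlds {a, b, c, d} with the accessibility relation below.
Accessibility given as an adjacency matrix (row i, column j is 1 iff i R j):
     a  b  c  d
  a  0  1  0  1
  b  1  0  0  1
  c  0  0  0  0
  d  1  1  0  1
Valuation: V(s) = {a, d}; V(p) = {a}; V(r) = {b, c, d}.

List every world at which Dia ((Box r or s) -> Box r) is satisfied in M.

Let φ = Dia ((Box r or s) -> Box r). Evaluate φ at each world:
  a (successors {b, d}): φ is true.
  b (successors {a, d}): φ is true.
  c (successors ∅): φ is false.
  d (successors {a, b, d}): φ is true.
For instance, at a:
  At a: Dia ((Box r or s) -> Box r) requires (Box r or s) -> Box r at some successor in {b, d}.
    (Box r or s) -> Box r holds at b, so Dia ((Box r or s) -> Box r) is true at a.
      At b: Box r or s is false, Box r is false, so (Box r or s) -> Box r is true.
Satisfying worlds: {a, b, d}

a, b, d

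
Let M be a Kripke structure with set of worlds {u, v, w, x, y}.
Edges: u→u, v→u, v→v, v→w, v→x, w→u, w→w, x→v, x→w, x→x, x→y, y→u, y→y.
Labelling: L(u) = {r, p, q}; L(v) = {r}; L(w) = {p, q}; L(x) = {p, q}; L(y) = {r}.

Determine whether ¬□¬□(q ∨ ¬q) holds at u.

Recall that □ψ holds at a world iff ψ holds at every accessible world, and ◇ψ holds iff ψ holds at some accessible world.
At u: □¬□(q ∨ ¬q) is false, so ¬□¬□(q ∨ ¬q) is true.
  At u: □¬□(q ∨ ¬q) requires ¬□(q ∨ ¬q) at every successor {u}.
    ¬□(q ∨ ¬q) fails at u, so □¬□(q ∨ ¬q) is false at u.
      At u: □(q ∨ ¬q) is true, so ¬□(q ∨ ¬q) is false.

Yes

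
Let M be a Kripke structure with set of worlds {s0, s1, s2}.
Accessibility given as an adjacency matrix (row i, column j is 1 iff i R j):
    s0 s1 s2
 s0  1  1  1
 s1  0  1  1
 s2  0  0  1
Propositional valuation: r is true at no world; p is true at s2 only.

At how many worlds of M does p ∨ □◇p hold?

3

Let φ = p ∨ □◇p. Evaluate φ at each world:
  s0 (successors {s0, s1, s2}): φ is true.
  s1 (successors {s1, s2}): φ is true.
  s2 (successors {s2}): φ is true.
For instance, at s2:
  At s2: p is true, □◇p is true, so p ∨ □◇p is true.
    At s2: □◇p requires ◇p at every successor {s2}.
      At s2: ◇p is true.
    So □◇p is true at s2.
Satisfying worlds: {s0, s1, s2}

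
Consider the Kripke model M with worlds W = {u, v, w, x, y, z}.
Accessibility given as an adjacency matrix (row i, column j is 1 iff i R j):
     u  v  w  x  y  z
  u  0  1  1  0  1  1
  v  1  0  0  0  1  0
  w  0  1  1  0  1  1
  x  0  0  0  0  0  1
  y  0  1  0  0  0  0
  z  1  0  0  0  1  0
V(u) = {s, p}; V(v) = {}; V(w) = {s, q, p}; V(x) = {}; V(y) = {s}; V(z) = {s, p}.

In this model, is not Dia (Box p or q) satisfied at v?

Recall that Box ψ holds at a world iff ψ holds at every accessible world, and Dia ψ holds iff ψ holds at some accessible world.
At v: Dia (Box p or q) is false, so not Dia (Box p or q) is true.
  At v: Dia (Box p or q) requires Box p or q at some successor in {u, y}.
    At u: Box p or q is false.
    At y: Box p or q is false.
  So Dia (Box p or q) is false at v.

Yes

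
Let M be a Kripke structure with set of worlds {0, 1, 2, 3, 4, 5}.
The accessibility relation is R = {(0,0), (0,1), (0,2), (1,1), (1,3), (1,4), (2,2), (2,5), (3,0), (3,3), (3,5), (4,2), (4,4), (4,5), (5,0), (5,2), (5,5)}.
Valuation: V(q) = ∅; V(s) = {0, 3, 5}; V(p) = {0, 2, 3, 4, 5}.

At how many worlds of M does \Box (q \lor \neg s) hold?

0

Recall that \Box ψ holds at a world iff ψ holds at every accessible world, and \Diamond ψ holds iff ψ holds at some accessible world.
Let φ = \Box (q \lor \neg s). Evaluate φ at each world:
  0 (successors {0, 1, 2}): φ is false.
  1 (successors {1, 3, 4}): φ is false.
  2 (successors {2, 5}): φ is false.
  3 (successors {0, 3, 5}): φ is false.
  4 (successors {2, 4, 5}): φ is false.
  5 (successors {0, 2, 5}): φ is false.
For instance, at 1:
  At 1: \Box (q \lor \neg s) requires q \lor \neg s at every successor {1, 3, 4}.
    q \lor \neg s fails at 3, so \Box (q \lor \neg s) is false at 1.
Satisfying worlds: none.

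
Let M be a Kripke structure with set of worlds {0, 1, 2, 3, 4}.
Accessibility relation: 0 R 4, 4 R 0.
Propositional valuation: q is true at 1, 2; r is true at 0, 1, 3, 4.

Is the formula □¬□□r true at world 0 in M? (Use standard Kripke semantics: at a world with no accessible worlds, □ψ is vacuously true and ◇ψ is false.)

At 0: □¬□□r requires ¬□□r at every successor {4}.
  ¬□□r fails at 4, so □¬□□r is false at 0.
    At 4: □□r is true, so ¬□□r is false.
      At 4: □□r requires □r at every successor {0}.
        At 0: □r is true.
      So □□r is true at 4.

No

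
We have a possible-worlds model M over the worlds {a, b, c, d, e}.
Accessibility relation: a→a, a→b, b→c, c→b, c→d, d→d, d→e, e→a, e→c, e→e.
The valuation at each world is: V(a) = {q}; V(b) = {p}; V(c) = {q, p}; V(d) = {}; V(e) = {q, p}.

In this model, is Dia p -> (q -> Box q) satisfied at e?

Recall that Box ψ holds at a world iff ψ holds at every accessible world, and Dia ψ holds iff ψ holds at some accessible world.
At e: Dia p is true, q -> Box q is true, so Dia p -> (q -> Box q) is true.
  At e: Dia p requires p at some successor in {a, c, e}.
    p holds at c, so Dia p is true at e.
  At e: q is true, Box q is true, so q -> Box q is true.
    At e: Box q requires q at every successor {a, c, e}.
      At a: q is true.
      At c: q is true.
      At e: q is true.
    So Box q is true at e.

Yes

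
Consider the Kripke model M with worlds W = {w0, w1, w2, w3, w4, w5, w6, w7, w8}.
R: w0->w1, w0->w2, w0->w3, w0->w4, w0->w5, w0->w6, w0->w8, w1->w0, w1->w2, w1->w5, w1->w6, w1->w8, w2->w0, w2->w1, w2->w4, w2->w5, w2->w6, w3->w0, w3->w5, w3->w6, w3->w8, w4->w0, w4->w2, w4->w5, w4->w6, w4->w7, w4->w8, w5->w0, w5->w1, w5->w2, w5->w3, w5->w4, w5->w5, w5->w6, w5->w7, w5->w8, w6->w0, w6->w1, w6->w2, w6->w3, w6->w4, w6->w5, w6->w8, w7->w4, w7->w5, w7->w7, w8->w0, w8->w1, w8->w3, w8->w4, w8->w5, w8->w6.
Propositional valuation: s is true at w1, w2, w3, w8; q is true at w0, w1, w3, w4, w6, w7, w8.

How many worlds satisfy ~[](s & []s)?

Recall that []ψ holds at a world iff ψ holds at every accessible world, and <>ψ holds iff ψ holds at some accessible world.
Let φ = ~[](s & []s). Evaluate φ at each world:
  w0 (successors {w1, w2, w3, w4, w5, w6, w8}): φ is true.
  w1 (successors {w0, w2, w5, w6, w8}): φ is true.
  w2 (successors {w0, w1, w4, w5, w6}): φ is true.
  w3 (successors {w0, w5, w6, w8}): φ is true.
  w4 (successors {w0, w2, w5, w6, w7, w8}): φ is true.
  w5 (successors {w0, w1, w2, w3, w4, w5, w6, w7, w8}): φ is true.
  w6 (successors {w0, w1, w2, w3, w4, w5, w8}): φ is true.
  w7 (successors {w4, w5, w7}): φ is true.
  w8 (successors {w0, w1, w3, w4, w5, w6}): φ is true.
For instance, at w1:
  At w1: [](s & []s) is false, so ~[](s & []s) is true.
    At w1: [](s & []s) requires s & []s at every successor {w0, w2, w5, w6, w8}.
      s & []s fails at w0, so [](s & []s) is false at w1.
Satisfying worlds: {w0, w1, w2, w3, w4, w5, w6, w7, w8}

9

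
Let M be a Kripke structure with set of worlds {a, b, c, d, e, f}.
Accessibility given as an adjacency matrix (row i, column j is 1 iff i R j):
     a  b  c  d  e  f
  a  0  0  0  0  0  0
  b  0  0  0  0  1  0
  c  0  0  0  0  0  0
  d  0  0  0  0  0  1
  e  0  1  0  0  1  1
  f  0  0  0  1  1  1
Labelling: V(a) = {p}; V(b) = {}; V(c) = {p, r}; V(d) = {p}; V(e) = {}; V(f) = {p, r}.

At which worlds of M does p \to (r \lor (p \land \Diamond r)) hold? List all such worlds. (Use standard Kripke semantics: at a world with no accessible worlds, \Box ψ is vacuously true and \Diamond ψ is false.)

b, c, d, e, f

Let φ = p \to (r \lor (p \land \Diamond r)). Evaluate φ at each world:
  a (successors ∅): φ is false.
  b (successors {e}): φ is true.
  c (successors ∅): φ is true.
  d (successors {f}): φ is true.
  e (successors {b, e, f}): φ is true.
  f (successors {d, e, f}): φ is true.
For instance, at d:
  At d: p is true, r \lor (p \land \Diamond r) is true, so p \to (r \lor (p \land \Diamond r)) is true.
    At d: r is false, p \land \Diamond r is true, so r \lor (p \land \Diamond r) is true.
      At d: p is true, \Diamond r is true, so p \land \Diamond r is true.
Satisfying worlds: {b, c, d, e, f}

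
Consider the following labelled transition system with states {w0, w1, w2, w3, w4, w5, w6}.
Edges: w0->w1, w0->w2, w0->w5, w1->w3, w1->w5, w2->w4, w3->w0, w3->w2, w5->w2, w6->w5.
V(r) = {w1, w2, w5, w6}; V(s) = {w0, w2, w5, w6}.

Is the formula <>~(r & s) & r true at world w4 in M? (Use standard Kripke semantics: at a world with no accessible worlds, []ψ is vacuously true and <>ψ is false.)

No

At w4: <>~(r & s) is false, r is false, so <>~(r & s) & r is false.
  At w4: no accessible worlds, so <>~(r & s) is false.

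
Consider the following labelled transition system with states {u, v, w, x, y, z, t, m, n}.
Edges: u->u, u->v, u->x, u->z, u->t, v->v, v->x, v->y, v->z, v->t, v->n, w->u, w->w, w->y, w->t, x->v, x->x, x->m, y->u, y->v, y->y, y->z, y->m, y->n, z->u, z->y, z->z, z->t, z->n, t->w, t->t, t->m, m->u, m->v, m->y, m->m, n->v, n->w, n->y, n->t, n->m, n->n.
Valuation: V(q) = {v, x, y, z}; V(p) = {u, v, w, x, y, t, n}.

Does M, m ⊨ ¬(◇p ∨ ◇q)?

At m: ◇p ∨ ◇q is true, so ¬(◇p ∨ ◇q) is false.
  At m: ◇p is true, ◇q is true, so ◇p ∨ ◇q is true.
    At m: ◇p requires p at some successor in {u, v, y, m}.
      p holds at u, so ◇p is true at m.
    At m: ◇q requires q at some successor in {u, v, y, m}.
      q holds at v, so ◇q is true at m.

No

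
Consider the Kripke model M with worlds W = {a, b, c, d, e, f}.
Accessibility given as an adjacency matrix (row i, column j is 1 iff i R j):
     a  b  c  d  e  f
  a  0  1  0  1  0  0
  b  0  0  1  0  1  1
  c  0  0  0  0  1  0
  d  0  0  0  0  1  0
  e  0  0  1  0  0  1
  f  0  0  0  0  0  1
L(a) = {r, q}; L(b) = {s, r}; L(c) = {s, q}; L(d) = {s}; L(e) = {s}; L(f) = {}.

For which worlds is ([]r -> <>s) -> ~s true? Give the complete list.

Recall that []ψ holds at a world iff ψ holds at every accessible world, and <>ψ holds iff ψ holds at some accessible world.
Let φ = ([]r -> <>s) -> ~s. Evaluate φ at each world:
  a (successors {b, d}): φ is true.
  b (successors {c, e, f}): φ is false.
  c (successors {e}): φ is false.
  d (successors {e}): φ is false.
  e (successors {c, f}): φ is false.
  f (successors {f}): φ is true.
For instance, at e:
  At e: []r -> <>s is true, ~s is false, so ([]r -> <>s) -> ~s is false.
    At e: []r is false, <>s is true, so []r -> <>s is true.
      At e: []r requires r at every successor {c, f}.
        r fails at c, so []r is false at e.
      At e: <>s requires s at some successor in {c, f}.
        s holds at c, so <>s is true at e.
Satisfying worlds: {a, f}

a, f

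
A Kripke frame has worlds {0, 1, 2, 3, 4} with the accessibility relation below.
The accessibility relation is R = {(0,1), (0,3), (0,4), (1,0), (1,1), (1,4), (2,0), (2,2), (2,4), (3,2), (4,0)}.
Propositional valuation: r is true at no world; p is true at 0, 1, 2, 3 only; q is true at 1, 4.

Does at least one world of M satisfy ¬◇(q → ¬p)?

No

Let φ = ¬◇(q → ¬p). Evaluate φ at each world:
  0 (successors {1, 3, 4}): φ is false.
  1 (successors {0, 1, 4}): φ is false.
  2 (successors {0, 2, 4}): φ is false.
  3 (successors {2}): φ is false.
  4 (successors {0}): φ is false.
For instance, at 2:
  At 2: ◇(q → ¬p) is true, so ¬◇(q → ¬p) is false.
    At 2: ◇(q → ¬p) requires q → ¬p at some successor in {0, 2, 4}.
      q → ¬p holds at 0, so ◇(q → ¬p) is true at 2.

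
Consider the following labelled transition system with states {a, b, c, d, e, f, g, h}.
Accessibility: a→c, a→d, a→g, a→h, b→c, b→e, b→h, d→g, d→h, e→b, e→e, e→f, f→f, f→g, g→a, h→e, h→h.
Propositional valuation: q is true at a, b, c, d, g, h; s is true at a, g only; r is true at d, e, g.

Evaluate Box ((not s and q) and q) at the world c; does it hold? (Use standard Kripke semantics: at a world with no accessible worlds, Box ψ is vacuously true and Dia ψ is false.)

Yes

At c: no accessible worlds, so Box ((not s and q) and q) holds vacuously.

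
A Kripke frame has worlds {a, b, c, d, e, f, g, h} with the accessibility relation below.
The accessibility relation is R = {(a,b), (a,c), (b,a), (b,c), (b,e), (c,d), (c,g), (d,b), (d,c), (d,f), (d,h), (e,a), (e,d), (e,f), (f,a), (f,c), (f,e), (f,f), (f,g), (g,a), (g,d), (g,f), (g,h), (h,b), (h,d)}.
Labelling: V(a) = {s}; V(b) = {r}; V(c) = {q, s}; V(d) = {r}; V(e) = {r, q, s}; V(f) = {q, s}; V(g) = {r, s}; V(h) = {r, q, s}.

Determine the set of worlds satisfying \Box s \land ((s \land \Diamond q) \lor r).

Let φ = \Box s \land ((s \land \Diamond q) \lor r). Evaluate φ at each world:
  a (successors {b, c}): φ is false.
  b (successors {a, c, e}): φ is true.
  c (successors {d, g}): φ is false.
  d (successors {b, c, f, h}): φ is false.
  e (successors {a, d, f}): φ is false.
  f (successors {a, c, e, f, g}): φ is true.
  g (successors {a, d, f, h}): φ is false.
  h (successors {b, d}): φ is false.
For instance, at e:
  At e: \Box s is false, (s \land \Diamond q) \lor r is true, so \Box s \land ((s \land \Diamond q) \lor r) is false.
    At e: \Box s requires s at every successor {a, d, f}.
      s fails at d, so \Box s is false at e.
    At e: s \land \Diamond q is true, r is true, so (s \land \Diamond q) \lor r is true.
      At e: s is true, \Diamond q is true, so s \land \Diamond q is true.
Satisfying worlds: {b, f}

b, f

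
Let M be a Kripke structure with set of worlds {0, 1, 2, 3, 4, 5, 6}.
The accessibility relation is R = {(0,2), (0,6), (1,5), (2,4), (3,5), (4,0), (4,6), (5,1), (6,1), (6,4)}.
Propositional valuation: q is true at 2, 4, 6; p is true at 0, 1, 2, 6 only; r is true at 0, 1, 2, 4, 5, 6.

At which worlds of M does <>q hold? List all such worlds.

Recall that <>ψ holds at a world iff ψ holds at some accessible world.
Let φ = <>q. Evaluate φ at each world:
  0 (successors {2, 6}): φ is true.
  1 (successors {5}): φ is false.
  2 (successors {4}): φ is true.
  3 (successors {5}): φ is false.
  4 (successors {0, 6}): φ is true.
  5 (successors {1}): φ is false.
  6 (successors {1, 4}): φ is true.
For instance, at 1:
  At 1: <>q requires q at some successor in {5}.
    At 5: q is false.
  So <>q is false at 1.
Satisfying worlds: {0, 2, 4, 6}

0, 2, 4, 6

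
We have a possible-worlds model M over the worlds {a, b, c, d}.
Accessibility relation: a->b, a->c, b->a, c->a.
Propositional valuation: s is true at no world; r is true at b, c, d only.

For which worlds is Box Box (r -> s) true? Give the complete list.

a, d

Recall that Box ψ holds at a world iff ψ holds at every accessible world, and Dia ψ holds iff ψ holds at some accessible world.
Let φ = Box Box (r -> s). Evaluate φ at each world:
  a (successors {b, c}): φ is true.
  b (successors {a}): φ is false.
  c (successors {a}): φ is false.
  d (successors ∅): φ is true.
For instance, at b:
  At b: Box Box (r -> s) requires Box (r -> s) at every successor {a}.
    Box (r -> s) fails at a, so Box Box (r -> s) is false at b.
      At a: Box (r -> s) requires r -> s at every successor {b, c}.
        r -> s fails at b, so Box (r -> s) is false at a.
Satisfying worlds: {a, d}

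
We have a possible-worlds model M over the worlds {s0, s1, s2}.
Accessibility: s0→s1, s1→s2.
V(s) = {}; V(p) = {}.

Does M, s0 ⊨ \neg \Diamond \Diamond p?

Yes

At s0: \Diamond \Diamond p is false, so \neg \Diamond \Diamond p is true.
  At s0: \Diamond \Diamond p requires \Diamond p at some successor in {s1}.
    At s1: \Diamond p is false.
  So \Diamond \Diamond p is false at s0.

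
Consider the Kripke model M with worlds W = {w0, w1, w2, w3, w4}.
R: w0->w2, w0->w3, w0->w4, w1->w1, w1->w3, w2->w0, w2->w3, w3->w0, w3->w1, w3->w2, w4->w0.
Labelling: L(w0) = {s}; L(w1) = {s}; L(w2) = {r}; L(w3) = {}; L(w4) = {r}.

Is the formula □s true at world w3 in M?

No

At w3: □s requires s at every successor {w0, w1, w2}.
  s fails at w2, so □s is false at w3.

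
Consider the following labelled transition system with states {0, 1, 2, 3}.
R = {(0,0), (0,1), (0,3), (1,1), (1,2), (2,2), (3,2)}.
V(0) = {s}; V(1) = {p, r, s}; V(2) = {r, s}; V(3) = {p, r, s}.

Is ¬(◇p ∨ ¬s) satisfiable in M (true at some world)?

Yes

Recall that ◇ψ holds at a world iff ψ holds at some accessible world.
Let φ = ¬(◇p ∨ ¬s). Evaluate φ at each world:
  0 (successors {0, 1, 3}): φ is false.
  1 (successors {1, 2}): φ is false.
  2 (successors {2}): φ is true.
  3 (successors {2}): φ is true.
Detail at 2 (witness):
  At 2: ◇p ∨ ¬s is false, so ¬(◇p ∨ ¬s) is true.
    At 2: ◇p is false, ¬s is false, so ◇p ∨ ¬s is false.
      At 2: ◇p requires p at some successor in {2}.
        At 2: p is false.
      So ◇p is false at 2.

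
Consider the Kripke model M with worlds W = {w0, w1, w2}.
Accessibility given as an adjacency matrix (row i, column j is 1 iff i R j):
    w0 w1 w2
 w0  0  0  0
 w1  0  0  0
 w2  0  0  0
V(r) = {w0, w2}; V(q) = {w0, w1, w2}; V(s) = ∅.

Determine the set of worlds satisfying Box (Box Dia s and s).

w0, w1, w2

Let φ = Box (Box Dia s and s). Evaluate φ at each world:
  w0 (successors ∅): φ is true.
  w1 (successors ∅): φ is true.
  w2 (successors ∅): φ is true.
For instance, at w0:
  At w0: no accessible worlds, so Box (Box Dia s and s) holds vacuously.
Satisfying worlds: {w0, w1, w2}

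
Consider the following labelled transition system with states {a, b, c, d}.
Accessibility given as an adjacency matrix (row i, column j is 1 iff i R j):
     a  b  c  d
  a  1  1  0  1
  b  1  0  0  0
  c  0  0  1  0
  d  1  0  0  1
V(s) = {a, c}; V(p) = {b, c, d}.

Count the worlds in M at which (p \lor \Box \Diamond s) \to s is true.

2

Let φ = (p \lor \Box \Diamond s) \to s. Evaluate φ at each world:
  a (successors {a, b, d}): φ is true.
  b (successors {a}): φ is false.
  c (successors {c}): φ is true.
  d (successors {a, d}): φ is false.
For instance, at c:
  At c: p \lor \Box \Diamond s is true, s is true, so (p \lor \Box \Diamond s) \to s is true.
    At c: p is true, \Box \Diamond s is true, so p \lor \Box \Diamond s is true.
      At c: \Box \Diamond s requires \Diamond s at every successor {c}.
        At c: \Diamond s is true.
      So \Box \Diamond s is true at c.
Satisfying worlds: {a, c}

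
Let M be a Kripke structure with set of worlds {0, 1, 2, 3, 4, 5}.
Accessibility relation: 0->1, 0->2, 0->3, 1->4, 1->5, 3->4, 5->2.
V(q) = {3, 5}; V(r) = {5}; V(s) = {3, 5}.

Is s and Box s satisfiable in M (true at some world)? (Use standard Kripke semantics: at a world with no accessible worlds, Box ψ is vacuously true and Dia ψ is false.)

No

Let φ = s and Box s. Evaluate φ at each world:
  0 (successors {1, 2, 3}): φ is false.
  1 (successors {4, 5}): φ is false.
  2 (successors ∅): φ is false.
  3 (successors {4}): φ is false.
  4 (successors ∅): φ is false.
  5 (successors {2}): φ is false.
For instance, at 3:
  At 3: s is true, Box s is false, so s and Box s is false.
    At 3: Box s requires s at every successor {4}.
      s fails at 4, so Box s is false at 3.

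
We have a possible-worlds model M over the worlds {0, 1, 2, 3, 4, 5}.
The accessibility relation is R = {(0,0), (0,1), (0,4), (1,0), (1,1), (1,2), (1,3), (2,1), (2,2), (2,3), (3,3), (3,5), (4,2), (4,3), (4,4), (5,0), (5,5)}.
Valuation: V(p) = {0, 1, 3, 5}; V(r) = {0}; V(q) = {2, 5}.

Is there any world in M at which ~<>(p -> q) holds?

No

Let φ = ~<>(p -> q). Evaluate φ at each world:
  0 (successors {0, 1, 4}): φ is false.
  1 (successors {0, 1, 2, 3}): φ is false.
  2 (successors {1, 2, 3}): φ is false.
  3 (successors {3, 5}): φ is false.
  4 (successors {2, 3, 4}): φ is false.
  5 (successors {0, 5}): φ is false.
For instance, at 4:
  At 4: <>(p -> q) is true, so ~<>(p -> q) is false.
    At 4: <>(p -> q) requires p -> q at some successor in {2, 3, 4}.
      p -> q holds at 2, so <>(p -> q) is true at 4.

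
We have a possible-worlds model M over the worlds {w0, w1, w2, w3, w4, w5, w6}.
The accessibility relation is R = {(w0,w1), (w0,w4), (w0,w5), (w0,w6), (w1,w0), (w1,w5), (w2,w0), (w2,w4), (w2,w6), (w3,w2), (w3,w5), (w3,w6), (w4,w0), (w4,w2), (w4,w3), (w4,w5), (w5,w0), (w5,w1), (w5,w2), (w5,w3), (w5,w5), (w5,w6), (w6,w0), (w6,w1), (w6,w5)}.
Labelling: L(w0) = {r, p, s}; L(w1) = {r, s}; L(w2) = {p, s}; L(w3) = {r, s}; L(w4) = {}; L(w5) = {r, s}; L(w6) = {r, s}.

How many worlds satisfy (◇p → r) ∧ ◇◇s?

Let φ = (◇p → r) ∧ ◇◇s. Evaluate φ at each world:
  w0 (successors {w1, w4, w5, w6}): φ is true.
  w1 (successors {w0, w5}): φ is true.
  w2 (successors {w0, w4, w6}): φ is false.
  w3 (successors {w2, w5, w6}): φ is true.
  w4 (successors {w0, w2, w3, w5}): φ is false.
  w5 (successors {w0, w1, w2, w3, w5, w6}): φ is true.
  w6 (successors {w0, w1, w5}): φ is true.
For instance, at w6:
  At w6: ◇p → r is true, ◇◇s is true, so (◇p → r) ∧ ◇◇s is true.
    At w6: ◇p is true, r is true, so ◇p → r is true.
      At w6: ◇p requires p at some successor in {w0, w1, w5}.
        p holds at w0, so ◇p is true at w6.
    At w6: ◇◇s requires ◇s at some successor in {w0, w1, w5}.
      ◇s holds at w0, so ◇◇s is true at w6.
Satisfying worlds: {w0, w1, w3, w5, w6}

5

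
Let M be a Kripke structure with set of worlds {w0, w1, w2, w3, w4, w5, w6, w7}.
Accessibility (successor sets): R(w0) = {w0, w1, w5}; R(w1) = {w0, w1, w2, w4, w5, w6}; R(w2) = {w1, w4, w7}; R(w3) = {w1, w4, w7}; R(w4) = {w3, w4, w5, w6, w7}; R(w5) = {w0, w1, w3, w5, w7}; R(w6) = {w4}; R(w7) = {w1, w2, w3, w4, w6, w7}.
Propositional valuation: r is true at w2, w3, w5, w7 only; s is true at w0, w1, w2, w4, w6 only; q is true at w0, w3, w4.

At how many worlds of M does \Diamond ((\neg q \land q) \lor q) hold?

Recall that \Diamond ψ holds at a world iff ψ holds at some accessible world.
Let φ = \Diamond ((\neg q \land q) \lor q). Evaluate φ at each world:
  w0 (successors {w0, w1, w5}): φ is true.
  w1 (successors {w0, w1, w2, w4, w5, w6}): φ is true.
  w2 (successors {w1, w4, w7}): φ is true.
  w3 (successors {w1, w4, w7}): φ is true.
  w4 (successors {w3, w4, w5, w6, w7}): φ is true.
  w5 (successors {w0, w1, w3, w5, w7}): φ is true.
  w6 (successors {w4}): φ is true.
  w7 (successors {w1, w2, w3, w4, w6, w7}): φ is true.
For instance, at w4:
  At w4: \Diamond ((\neg q \land q) \lor q) requires (\neg q \land q) \lor q at some successor in {w3, w4, w5, w6, w7}.
    (\neg q \land q) \lor q holds at w3, so \Diamond ((\neg q \land q) \lor q) is true at w4.
Satisfying worlds: {w0, w1, w2, w3, w4, w5, w6, w7}

8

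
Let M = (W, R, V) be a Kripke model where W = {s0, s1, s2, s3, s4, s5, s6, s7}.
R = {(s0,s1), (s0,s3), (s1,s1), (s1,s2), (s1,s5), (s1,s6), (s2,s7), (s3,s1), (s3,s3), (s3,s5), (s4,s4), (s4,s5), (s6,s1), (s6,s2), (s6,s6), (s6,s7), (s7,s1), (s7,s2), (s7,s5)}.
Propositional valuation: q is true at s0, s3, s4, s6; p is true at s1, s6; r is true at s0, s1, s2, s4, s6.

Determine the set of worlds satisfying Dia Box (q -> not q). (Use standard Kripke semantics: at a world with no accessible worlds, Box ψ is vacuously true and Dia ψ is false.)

s1, s2, s3, s4, s6, s7

Let φ = Dia Box (q -> not q). Evaluate φ at each world:
  s0 (successors {s1, s3}): φ is false.
  s1 (successors {s1, s2, s5, s6}): φ is true.
  s2 (successors {s7}): φ is true.
  s3 (successors {s1, s3, s5}): φ is true.
  s4 (successors {s4, s5}): φ is true.
  s5 (successors ∅): φ is false.
  s6 (successors {s1, s2, s6, s7}): φ is true.
  s7 (successors {s1, s2, s5}): φ is true.
For instance, at s4:
  At s4: Dia Box (q -> not q) requires Box (q -> not q) at some successor in {s4, s5}.
    Box (q -> not q) holds at s5, so Dia Box (q -> not q) is true at s4.
      At s5: no accessible worlds, so Box (q -> not q) holds vacuously.
Satisfying worlds: {s1, s2, s3, s4, s6, s7}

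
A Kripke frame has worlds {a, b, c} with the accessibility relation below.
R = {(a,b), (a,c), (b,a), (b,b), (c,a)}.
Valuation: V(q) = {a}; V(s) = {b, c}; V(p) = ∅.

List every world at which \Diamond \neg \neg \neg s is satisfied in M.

Recall that \Diamond ψ holds at a world iff ψ holds at some accessible world.
Let φ = \Diamond \neg \neg \neg s. Evaluate φ at each world:
  a (successors {b, c}): φ is false.
  b (successors {a, b}): φ is true.
  c (successors {a}): φ is true.
For instance, at c:
  At c: \Diamond \neg \neg \neg s requires \neg \neg \neg s at some successor in {a}.
    \neg \neg \neg s holds at a, so \Diamond \neg \neg \neg s is true at c.
Satisfying worlds: {b, c}

b, c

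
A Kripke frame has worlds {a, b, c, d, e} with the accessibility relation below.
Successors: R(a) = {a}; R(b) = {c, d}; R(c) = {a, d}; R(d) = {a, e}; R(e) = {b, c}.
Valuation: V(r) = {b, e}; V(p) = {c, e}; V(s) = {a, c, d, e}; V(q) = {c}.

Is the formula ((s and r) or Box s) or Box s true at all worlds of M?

Yes

Let φ = ((s and r) or Box s) or Box s. Evaluate φ at each world:
  a (successors {a}): φ is true.
  b (successors {c, d}): φ is true.
  c (successors {a, d}): φ is true.
  d (successors {a, e}): φ is true.
  e (successors {b, c}): φ is true.
For instance, at a:
  At a: (s and r) or Box s is true, Box s is true, so ((s and r) or Box s) or Box s is true.
    At a: s and r is false, Box s is true, so (s and r) or Box s is true.
      At a: Box s requires s at every successor {a}.
        At a: s is true.
      So Box s is true at a.
    At a: Box s requires s at every successor {a}.
      At a: s is true.
    So Box s is true at a.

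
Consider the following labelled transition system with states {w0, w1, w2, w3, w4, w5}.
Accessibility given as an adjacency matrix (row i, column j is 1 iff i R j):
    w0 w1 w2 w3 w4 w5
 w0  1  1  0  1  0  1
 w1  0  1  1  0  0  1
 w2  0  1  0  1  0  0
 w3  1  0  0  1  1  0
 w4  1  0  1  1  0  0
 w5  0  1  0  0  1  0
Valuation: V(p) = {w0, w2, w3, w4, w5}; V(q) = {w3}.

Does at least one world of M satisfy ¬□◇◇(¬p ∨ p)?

No

Recall that □ψ holds at a world iff ψ holds at every accessible world, and ◇ψ holds iff ψ holds at some accessible world.
Let φ = ¬□◇◇(¬p ∨ p). Evaluate φ at each world:
  w0 (successors {w0, w1, w3, w5}): φ is false.
  w1 (successors {w1, w2, w5}): φ is false.
  w2 (successors {w1, w3}): φ is false.
  w3 (successors {w0, w3, w4}): φ is false.
  w4 (successors {w0, w2, w3}): φ is false.
  w5 (successors {w1, w4}): φ is false.
For instance, at w0:
  At w0: □◇◇(¬p ∨ p) is true, so ¬□◇◇(¬p ∨ p) is false.
    At w0: □◇◇(¬p ∨ p) requires ◇◇(¬p ∨ p) at every successor {w0, w1, w3, w5}.
      At w0: ◇◇(¬p ∨ p) is true.
      At w1: ◇◇(¬p ∨ p) is true.
      At w3: ◇◇(¬p ∨ p) is true.
      At w5: ◇◇(¬p ∨ p) is true.
    So □◇◇(¬p ∨ p) is true at w0.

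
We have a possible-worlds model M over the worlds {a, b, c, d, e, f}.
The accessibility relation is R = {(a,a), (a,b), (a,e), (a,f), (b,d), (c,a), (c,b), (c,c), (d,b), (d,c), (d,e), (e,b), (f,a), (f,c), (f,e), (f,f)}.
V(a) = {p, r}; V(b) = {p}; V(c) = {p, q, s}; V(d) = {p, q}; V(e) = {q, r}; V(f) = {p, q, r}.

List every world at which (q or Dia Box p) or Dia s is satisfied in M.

a, c, d, e, f

Let φ = (q or Dia Box p) or Dia s. Evaluate φ at each world:
  a (successors {a, b, e, f}): φ is true.
  b (successors {d}): φ is false.
  c (successors {a, b, c}): φ is true.
  d (successors {b, c, e}): φ is true.
  e (successors {b}): φ is true.
  f (successors {a, c, e, f}): φ is true.
For instance, at b:
  At b: q or Dia Box p is false, Dia s is false, so (q or Dia Box p) or Dia s is false.
    At b: q is false, Dia Box p is false, so q or Dia Box p is false.
      At b: Dia Box p requires Box p at some successor in {d}.
        At d: Box p is false.
      So Dia Box p is false at b.
    At b: Dia s requires s at some successor in {d}.
      At d: s is false.
    So Dia s is false at b.
Satisfying worlds: {a, c, d, e, f}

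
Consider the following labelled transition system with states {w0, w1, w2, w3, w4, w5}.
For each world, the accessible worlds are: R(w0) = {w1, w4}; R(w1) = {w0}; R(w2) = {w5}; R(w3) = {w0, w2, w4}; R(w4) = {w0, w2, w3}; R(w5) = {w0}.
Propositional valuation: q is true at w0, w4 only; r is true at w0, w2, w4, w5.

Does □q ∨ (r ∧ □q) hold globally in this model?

Let φ = □q ∨ (r ∧ □q). Evaluate φ at each world:
  w0 (successors {w1, w4}): φ is false.
  w1 (successors {w0}): φ is true.
  w2 (successors {w5}): φ is false.
  w3 (successors {w0, w2, w4}): φ is false.
  w4 (successors {w0, w2, w3}): φ is false.
  w5 (successors {w0}): φ is true.
Detail at w0 (counterexample):
  At w0: □q is false, r ∧ □q is false, so □q ∨ (r ∧ □q) is false.
    At w0: □q requires q at every successor {w1, w4}.
      q fails at w1, so □q is false at w0.
    At w0: r is true, □q is false, so r ∧ □q is false.
      At w0: □q requires q at every successor {w1, w4}.
        q fails at w1, so □q is false at w0.

No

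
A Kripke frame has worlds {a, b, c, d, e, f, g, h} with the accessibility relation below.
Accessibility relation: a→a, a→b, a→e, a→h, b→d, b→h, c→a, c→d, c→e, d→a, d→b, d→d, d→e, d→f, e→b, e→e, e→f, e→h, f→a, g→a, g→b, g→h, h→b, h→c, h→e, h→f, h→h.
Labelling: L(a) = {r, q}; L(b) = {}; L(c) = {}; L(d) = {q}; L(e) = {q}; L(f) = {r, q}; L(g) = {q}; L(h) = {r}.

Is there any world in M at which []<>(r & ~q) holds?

Yes

Let φ = []<>(r & ~q). Evaluate φ at each world:
  a (successors {a, b, e, h}): φ is true.
  b (successors {d, h}): φ is false.
  c (successors {a, d, e}): φ is false.
  d (successors {a, b, d, e, f}): φ is false.
  e (successors {b, e, f, h}): φ is false.
  f (successors {a}): φ is true.
  g (successors {a, b, h}): φ is true.
  h (successors {b, c, e, f, h}): φ is false.
Detail at a (witness):
  At a: []<>(r & ~q) requires <>(r & ~q) at every successor {a, b, e, h}.
    At a: <>(r & ~q) is true.
    At b: <>(r & ~q) is true.
    At e: <>(r & ~q) is true.
    At h: <>(r & ~q) is true.
  So []<>(r & ~q) is true at a.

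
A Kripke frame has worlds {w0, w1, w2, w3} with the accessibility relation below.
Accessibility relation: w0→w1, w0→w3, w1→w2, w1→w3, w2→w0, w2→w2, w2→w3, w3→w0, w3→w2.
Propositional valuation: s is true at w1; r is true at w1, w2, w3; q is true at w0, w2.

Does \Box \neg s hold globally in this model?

No

Let φ = \Box \neg s. Evaluate φ at each world:
  w0 (successors {w1, w3}): φ is false.
  w1 (successors {w2, w3}): φ is true.
  w2 (successors {w0, w2, w3}): φ is true.
  w3 (successors {w0, w2}): φ is true.
Detail at w0 (counterexample):
  At w0: \Box \neg s requires \neg s at every successor {w1, w3}.
    \neg s fails at w1, so \Box \neg s is false at w0.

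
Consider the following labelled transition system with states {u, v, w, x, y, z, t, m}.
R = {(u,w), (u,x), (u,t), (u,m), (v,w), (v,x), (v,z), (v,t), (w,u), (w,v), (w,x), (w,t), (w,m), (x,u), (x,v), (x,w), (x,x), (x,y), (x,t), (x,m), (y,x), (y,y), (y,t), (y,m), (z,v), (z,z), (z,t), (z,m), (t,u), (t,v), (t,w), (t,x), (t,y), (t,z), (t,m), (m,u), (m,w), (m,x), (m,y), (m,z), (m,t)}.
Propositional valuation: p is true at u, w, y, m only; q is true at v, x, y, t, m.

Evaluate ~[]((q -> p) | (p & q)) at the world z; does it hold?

Recall that []ψ holds at a world iff ψ holds at every accessible world, and <>ψ holds iff ψ holds at some accessible world.
At z: []((q -> p) | (p & q)) is false, so ~[]((q -> p) | (p & q)) is true.
  At z: []((q -> p) | (p & q)) requires (q -> p) | (p & q) at every successor {v, z, t, m}.
    (q -> p) | (p & q) fails at v, so []((q -> p) | (p & q)) is false at z.

Yes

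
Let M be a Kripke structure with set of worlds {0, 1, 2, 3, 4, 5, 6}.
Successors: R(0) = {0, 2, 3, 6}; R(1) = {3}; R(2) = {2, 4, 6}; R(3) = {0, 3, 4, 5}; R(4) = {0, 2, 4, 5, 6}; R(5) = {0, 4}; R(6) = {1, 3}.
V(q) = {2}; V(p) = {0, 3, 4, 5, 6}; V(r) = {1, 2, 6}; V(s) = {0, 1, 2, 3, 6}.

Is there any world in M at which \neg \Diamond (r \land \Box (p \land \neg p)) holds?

Yes

Let φ = \neg \Diamond (r \land \Box (p \land \neg p)). Evaluate φ at each world:
  0 (successors {0, 2, 3, 6}): φ is true.
  1 (successors {3}): φ is true.
  2 (successors {2, 4, 6}): φ is true.
  3 (successors {0, 3, 4, 5}): φ is true.
  4 (successors {0, 2, 4, 5, 6}): φ is true.
  5 (successors {0, 4}): φ is true.
  6 (successors {1, 3}): φ is true.
Detail at 0 (witness):
  At 0: \Diamond (r \land \Box (p \land \neg p)) is false, so \neg \Diamond (r \land \Box (p \land \neg p)) is true.
    At 0: \Diamond (r \land \Box (p \land \neg p)) requires r \land \Box (p \land \neg p) at some successor in {0, 2, 3, 6}.
      At 0: r \land \Box (p \land \neg p) is false.
      At 2: r \land \Box (p \land \neg p) is false.
      At 3: r \land \Box (p \land \neg p) is false.
      At 6: r \land \Box (p \land \neg p) is false.
    So \Diamond (r \land \Box (p \land \neg p)) is false at 0.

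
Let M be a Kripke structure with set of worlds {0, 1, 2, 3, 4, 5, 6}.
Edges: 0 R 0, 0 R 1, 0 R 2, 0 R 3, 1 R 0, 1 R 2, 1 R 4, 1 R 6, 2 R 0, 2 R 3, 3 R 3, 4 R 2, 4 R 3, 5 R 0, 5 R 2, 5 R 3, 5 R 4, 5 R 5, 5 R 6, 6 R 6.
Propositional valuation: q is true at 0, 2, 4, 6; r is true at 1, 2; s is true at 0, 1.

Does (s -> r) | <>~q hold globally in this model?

Yes

Recall that <>ψ holds at a world iff ψ holds at some accessible world.
Let φ = (s -> r) | <>~q. Evaluate φ at each world:
  0 (successors {0, 1, 2, 3}): φ is true.
  1 (successors {0, 2, 4, 6}): φ is true.
  2 (successors {0, 3}): φ is true.
  3 (successors {3}): φ is true.
  4 (successors {2, 3}): φ is true.
  5 (successors {0, 2, 3, 4, 5, 6}): φ is true.
  6 (successors {6}): φ is true.
For instance, at 5:
  At 5: s -> r is true, <>~q is true, so (s -> r) | <>~q is true.
    At 5: <>~q requires ~q at some successor in {0, 2, 3, 4, 5, 6}.
      ~q holds at 3, so <>~q is true at 5.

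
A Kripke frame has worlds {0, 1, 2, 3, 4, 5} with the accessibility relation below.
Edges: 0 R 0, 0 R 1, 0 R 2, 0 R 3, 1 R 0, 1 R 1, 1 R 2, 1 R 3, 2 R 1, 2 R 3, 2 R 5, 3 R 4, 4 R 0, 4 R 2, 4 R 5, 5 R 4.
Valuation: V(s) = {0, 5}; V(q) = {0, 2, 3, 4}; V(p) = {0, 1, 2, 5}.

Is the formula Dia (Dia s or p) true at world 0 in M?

Yes

Recall that Dia ψ holds at a world iff ψ holds at some accessible world.
At 0: Dia (Dia s or p) requires Dia s or p at some successor in {0, 1, 2, 3}.
  Dia s or p holds at 0, so Dia (Dia s or p) is true at 0.
    At 0: Dia s is true, p is true, so Dia s or p is true.
      At 0: Dia s requires s at some successor in {0, 1, 2, 3}.
        s holds at 0, so Dia s is true at 0.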